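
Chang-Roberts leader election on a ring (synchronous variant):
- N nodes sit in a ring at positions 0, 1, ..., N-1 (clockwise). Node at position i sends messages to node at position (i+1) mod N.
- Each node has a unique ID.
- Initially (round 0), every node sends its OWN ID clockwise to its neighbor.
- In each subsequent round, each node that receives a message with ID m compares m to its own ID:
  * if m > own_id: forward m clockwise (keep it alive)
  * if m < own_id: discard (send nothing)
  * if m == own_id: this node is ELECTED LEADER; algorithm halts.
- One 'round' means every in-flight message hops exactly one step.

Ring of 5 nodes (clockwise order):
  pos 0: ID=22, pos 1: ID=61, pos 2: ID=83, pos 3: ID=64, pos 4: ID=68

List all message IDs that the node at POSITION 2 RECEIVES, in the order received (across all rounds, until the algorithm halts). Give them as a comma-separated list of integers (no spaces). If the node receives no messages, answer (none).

Answer: 61,68,83

Derivation:
Round 1: pos1(id61) recv 22: drop; pos2(id83) recv 61: drop; pos3(id64) recv 83: fwd; pos4(id68) recv 64: drop; pos0(id22) recv 68: fwd
Round 2: pos4(id68) recv 83: fwd; pos1(id61) recv 68: fwd
Round 3: pos0(id22) recv 83: fwd; pos2(id83) recv 68: drop
Round 4: pos1(id61) recv 83: fwd
Round 5: pos2(id83) recv 83: ELECTED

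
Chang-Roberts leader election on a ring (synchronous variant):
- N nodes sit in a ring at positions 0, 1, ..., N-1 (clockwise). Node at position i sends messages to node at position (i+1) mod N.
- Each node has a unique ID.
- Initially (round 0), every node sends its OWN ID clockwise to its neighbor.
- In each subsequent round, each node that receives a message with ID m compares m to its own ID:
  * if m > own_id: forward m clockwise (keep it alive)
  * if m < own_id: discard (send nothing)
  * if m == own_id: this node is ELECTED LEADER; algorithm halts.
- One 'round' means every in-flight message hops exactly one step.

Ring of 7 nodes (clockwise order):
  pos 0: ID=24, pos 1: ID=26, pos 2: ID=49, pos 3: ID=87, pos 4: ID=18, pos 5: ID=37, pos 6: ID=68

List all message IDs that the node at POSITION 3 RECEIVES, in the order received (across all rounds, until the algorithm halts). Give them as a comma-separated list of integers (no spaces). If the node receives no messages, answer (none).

Round 1: pos1(id26) recv 24: drop; pos2(id49) recv 26: drop; pos3(id87) recv 49: drop; pos4(id18) recv 87: fwd; pos5(id37) recv 18: drop; pos6(id68) recv 37: drop; pos0(id24) recv 68: fwd
Round 2: pos5(id37) recv 87: fwd; pos1(id26) recv 68: fwd
Round 3: pos6(id68) recv 87: fwd; pos2(id49) recv 68: fwd
Round 4: pos0(id24) recv 87: fwd; pos3(id87) recv 68: drop
Round 5: pos1(id26) recv 87: fwd
Round 6: pos2(id49) recv 87: fwd
Round 7: pos3(id87) recv 87: ELECTED

Answer: 49,68,87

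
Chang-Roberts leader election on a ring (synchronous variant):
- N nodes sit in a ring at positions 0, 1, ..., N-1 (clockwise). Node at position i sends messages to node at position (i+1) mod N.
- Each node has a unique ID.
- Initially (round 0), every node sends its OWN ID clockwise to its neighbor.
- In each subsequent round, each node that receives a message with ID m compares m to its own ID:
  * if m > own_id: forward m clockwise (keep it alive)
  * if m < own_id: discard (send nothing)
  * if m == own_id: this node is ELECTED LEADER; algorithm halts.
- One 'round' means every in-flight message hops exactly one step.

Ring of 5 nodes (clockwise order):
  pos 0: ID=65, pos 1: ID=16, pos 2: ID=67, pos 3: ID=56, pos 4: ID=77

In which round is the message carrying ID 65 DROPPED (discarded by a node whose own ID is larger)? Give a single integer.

Round 1: pos1(id16) recv 65: fwd; pos2(id67) recv 16: drop; pos3(id56) recv 67: fwd; pos4(id77) recv 56: drop; pos0(id65) recv 77: fwd
Round 2: pos2(id67) recv 65: drop; pos4(id77) recv 67: drop; pos1(id16) recv 77: fwd
Round 3: pos2(id67) recv 77: fwd
Round 4: pos3(id56) recv 77: fwd
Round 5: pos4(id77) recv 77: ELECTED
Message ID 65 originates at pos 0; dropped at pos 2 in round 2

Answer: 2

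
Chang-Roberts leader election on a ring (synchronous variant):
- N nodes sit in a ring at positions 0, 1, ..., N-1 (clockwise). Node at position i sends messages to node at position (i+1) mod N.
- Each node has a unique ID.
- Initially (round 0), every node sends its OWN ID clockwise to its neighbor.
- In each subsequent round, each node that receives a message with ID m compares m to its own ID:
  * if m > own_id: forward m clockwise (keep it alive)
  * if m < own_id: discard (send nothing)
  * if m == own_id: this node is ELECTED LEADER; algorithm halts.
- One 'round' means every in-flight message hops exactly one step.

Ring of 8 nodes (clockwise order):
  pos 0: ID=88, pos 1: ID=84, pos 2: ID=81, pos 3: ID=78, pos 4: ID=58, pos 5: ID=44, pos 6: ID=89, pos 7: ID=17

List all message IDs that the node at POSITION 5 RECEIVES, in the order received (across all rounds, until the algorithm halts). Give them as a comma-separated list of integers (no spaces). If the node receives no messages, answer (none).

Answer: 58,78,81,84,88,89

Derivation:
Round 1: pos1(id84) recv 88: fwd; pos2(id81) recv 84: fwd; pos3(id78) recv 81: fwd; pos4(id58) recv 78: fwd; pos5(id44) recv 58: fwd; pos6(id89) recv 44: drop; pos7(id17) recv 89: fwd; pos0(id88) recv 17: drop
Round 2: pos2(id81) recv 88: fwd; pos3(id78) recv 84: fwd; pos4(id58) recv 81: fwd; pos5(id44) recv 78: fwd; pos6(id89) recv 58: drop; pos0(id88) recv 89: fwd
Round 3: pos3(id78) recv 88: fwd; pos4(id58) recv 84: fwd; pos5(id44) recv 81: fwd; pos6(id89) recv 78: drop; pos1(id84) recv 89: fwd
Round 4: pos4(id58) recv 88: fwd; pos5(id44) recv 84: fwd; pos6(id89) recv 81: drop; pos2(id81) recv 89: fwd
Round 5: pos5(id44) recv 88: fwd; pos6(id89) recv 84: drop; pos3(id78) recv 89: fwd
Round 6: pos6(id89) recv 88: drop; pos4(id58) recv 89: fwd
Round 7: pos5(id44) recv 89: fwd
Round 8: pos6(id89) recv 89: ELECTED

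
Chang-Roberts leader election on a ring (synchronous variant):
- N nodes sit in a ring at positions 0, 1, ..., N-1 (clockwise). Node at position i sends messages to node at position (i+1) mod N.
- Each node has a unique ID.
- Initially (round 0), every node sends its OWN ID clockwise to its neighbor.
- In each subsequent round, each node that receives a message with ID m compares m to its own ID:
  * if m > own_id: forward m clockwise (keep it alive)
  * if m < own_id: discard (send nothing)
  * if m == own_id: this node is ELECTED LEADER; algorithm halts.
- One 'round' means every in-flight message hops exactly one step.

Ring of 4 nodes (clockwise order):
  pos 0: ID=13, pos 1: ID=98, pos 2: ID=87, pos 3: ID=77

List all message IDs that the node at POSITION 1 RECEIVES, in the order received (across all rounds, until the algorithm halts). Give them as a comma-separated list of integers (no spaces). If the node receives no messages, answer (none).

Round 1: pos1(id98) recv 13: drop; pos2(id87) recv 98: fwd; pos3(id77) recv 87: fwd; pos0(id13) recv 77: fwd
Round 2: pos3(id77) recv 98: fwd; pos0(id13) recv 87: fwd; pos1(id98) recv 77: drop
Round 3: pos0(id13) recv 98: fwd; pos1(id98) recv 87: drop
Round 4: pos1(id98) recv 98: ELECTED

Answer: 13,77,87,98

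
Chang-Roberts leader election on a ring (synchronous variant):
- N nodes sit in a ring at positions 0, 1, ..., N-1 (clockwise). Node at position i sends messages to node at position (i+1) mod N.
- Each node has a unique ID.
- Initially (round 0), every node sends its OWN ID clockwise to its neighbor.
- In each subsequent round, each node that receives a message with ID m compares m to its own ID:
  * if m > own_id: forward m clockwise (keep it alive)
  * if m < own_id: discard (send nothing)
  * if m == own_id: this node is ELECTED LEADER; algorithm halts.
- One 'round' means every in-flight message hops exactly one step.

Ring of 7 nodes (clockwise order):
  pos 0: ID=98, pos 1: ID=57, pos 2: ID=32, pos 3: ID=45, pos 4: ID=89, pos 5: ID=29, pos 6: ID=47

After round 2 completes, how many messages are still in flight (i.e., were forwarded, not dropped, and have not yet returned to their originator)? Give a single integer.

Answer: 3

Derivation:
Round 1: pos1(id57) recv 98: fwd; pos2(id32) recv 57: fwd; pos3(id45) recv 32: drop; pos4(id89) recv 45: drop; pos5(id29) recv 89: fwd; pos6(id47) recv 29: drop; pos0(id98) recv 47: drop
Round 2: pos2(id32) recv 98: fwd; pos3(id45) recv 57: fwd; pos6(id47) recv 89: fwd
After round 2: 3 messages still in flight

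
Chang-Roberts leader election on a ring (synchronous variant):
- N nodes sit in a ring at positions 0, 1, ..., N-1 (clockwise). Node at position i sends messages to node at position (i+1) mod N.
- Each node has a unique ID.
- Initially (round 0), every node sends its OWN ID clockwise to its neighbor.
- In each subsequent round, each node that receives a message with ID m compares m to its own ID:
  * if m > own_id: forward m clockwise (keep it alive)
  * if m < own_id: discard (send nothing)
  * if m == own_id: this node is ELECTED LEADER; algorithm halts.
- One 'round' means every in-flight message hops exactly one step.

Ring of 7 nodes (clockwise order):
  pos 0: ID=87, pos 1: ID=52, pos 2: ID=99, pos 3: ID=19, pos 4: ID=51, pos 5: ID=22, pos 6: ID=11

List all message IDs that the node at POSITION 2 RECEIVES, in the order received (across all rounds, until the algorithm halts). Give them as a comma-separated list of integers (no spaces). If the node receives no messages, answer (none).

Answer: 52,87,99

Derivation:
Round 1: pos1(id52) recv 87: fwd; pos2(id99) recv 52: drop; pos3(id19) recv 99: fwd; pos4(id51) recv 19: drop; pos5(id22) recv 51: fwd; pos6(id11) recv 22: fwd; pos0(id87) recv 11: drop
Round 2: pos2(id99) recv 87: drop; pos4(id51) recv 99: fwd; pos6(id11) recv 51: fwd; pos0(id87) recv 22: drop
Round 3: pos5(id22) recv 99: fwd; pos0(id87) recv 51: drop
Round 4: pos6(id11) recv 99: fwd
Round 5: pos0(id87) recv 99: fwd
Round 6: pos1(id52) recv 99: fwd
Round 7: pos2(id99) recv 99: ELECTED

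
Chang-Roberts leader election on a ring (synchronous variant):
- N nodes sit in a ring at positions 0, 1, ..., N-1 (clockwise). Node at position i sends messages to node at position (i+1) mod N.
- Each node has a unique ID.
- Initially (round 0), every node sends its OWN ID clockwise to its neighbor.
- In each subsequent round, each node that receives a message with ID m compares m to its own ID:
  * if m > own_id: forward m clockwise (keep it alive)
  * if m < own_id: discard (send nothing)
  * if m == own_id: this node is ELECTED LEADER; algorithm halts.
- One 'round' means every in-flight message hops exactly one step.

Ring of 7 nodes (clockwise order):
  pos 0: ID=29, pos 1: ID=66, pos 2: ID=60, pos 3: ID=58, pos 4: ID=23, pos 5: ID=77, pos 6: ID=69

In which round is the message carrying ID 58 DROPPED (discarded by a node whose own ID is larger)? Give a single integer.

Answer: 2

Derivation:
Round 1: pos1(id66) recv 29: drop; pos2(id60) recv 66: fwd; pos3(id58) recv 60: fwd; pos4(id23) recv 58: fwd; pos5(id77) recv 23: drop; pos6(id69) recv 77: fwd; pos0(id29) recv 69: fwd
Round 2: pos3(id58) recv 66: fwd; pos4(id23) recv 60: fwd; pos5(id77) recv 58: drop; pos0(id29) recv 77: fwd; pos1(id66) recv 69: fwd
Round 3: pos4(id23) recv 66: fwd; pos5(id77) recv 60: drop; pos1(id66) recv 77: fwd; pos2(id60) recv 69: fwd
Round 4: pos5(id77) recv 66: drop; pos2(id60) recv 77: fwd; pos3(id58) recv 69: fwd
Round 5: pos3(id58) recv 77: fwd; pos4(id23) recv 69: fwd
Round 6: pos4(id23) recv 77: fwd; pos5(id77) recv 69: drop
Round 7: pos5(id77) recv 77: ELECTED
Message ID 58 originates at pos 3; dropped at pos 5 in round 2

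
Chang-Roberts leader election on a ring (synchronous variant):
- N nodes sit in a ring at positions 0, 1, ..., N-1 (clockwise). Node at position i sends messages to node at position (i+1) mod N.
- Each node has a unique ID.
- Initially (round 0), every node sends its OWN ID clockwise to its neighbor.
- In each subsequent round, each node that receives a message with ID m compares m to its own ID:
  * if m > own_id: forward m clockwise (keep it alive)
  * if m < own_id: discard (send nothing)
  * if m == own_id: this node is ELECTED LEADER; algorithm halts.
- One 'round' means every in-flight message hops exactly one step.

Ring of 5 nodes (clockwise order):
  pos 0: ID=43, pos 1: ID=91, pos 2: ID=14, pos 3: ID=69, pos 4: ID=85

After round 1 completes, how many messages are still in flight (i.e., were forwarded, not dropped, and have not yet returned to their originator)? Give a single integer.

Round 1: pos1(id91) recv 43: drop; pos2(id14) recv 91: fwd; pos3(id69) recv 14: drop; pos4(id85) recv 69: drop; pos0(id43) recv 85: fwd
After round 1: 2 messages still in flight

Answer: 2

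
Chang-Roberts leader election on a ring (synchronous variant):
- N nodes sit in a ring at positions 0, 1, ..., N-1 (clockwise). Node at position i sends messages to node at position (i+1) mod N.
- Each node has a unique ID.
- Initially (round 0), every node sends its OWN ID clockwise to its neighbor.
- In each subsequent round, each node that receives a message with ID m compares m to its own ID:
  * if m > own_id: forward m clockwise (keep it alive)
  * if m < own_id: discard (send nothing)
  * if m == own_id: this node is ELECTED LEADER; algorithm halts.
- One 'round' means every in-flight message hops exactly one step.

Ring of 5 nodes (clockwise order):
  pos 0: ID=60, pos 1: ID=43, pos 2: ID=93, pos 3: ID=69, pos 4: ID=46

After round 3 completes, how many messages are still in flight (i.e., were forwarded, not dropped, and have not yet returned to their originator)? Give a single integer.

Round 1: pos1(id43) recv 60: fwd; pos2(id93) recv 43: drop; pos3(id69) recv 93: fwd; pos4(id46) recv 69: fwd; pos0(id60) recv 46: drop
Round 2: pos2(id93) recv 60: drop; pos4(id46) recv 93: fwd; pos0(id60) recv 69: fwd
Round 3: pos0(id60) recv 93: fwd; pos1(id43) recv 69: fwd
After round 3: 2 messages still in flight

Answer: 2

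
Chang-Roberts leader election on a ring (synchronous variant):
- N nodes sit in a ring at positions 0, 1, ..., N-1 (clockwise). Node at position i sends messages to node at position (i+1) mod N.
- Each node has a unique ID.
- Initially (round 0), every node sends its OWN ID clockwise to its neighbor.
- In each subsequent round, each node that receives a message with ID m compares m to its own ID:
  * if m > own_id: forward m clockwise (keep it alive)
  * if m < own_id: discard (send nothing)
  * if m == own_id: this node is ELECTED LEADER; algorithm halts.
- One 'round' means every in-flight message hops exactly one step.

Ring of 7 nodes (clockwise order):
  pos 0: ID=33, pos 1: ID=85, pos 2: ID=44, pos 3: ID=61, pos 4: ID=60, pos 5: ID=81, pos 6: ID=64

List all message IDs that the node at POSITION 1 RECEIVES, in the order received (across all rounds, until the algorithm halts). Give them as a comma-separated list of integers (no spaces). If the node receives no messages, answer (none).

Round 1: pos1(id85) recv 33: drop; pos2(id44) recv 85: fwd; pos3(id61) recv 44: drop; pos4(id60) recv 61: fwd; pos5(id81) recv 60: drop; pos6(id64) recv 81: fwd; pos0(id33) recv 64: fwd
Round 2: pos3(id61) recv 85: fwd; pos5(id81) recv 61: drop; pos0(id33) recv 81: fwd; pos1(id85) recv 64: drop
Round 3: pos4(id60) recv 85: fwd; pos1(id85) recv 81: drop
Round 4: pos5(id81) recv 85: fwd
Round 5: pos6(id64) recv 85: fwd
Round 6: pos0(id33) recv 85: fwd
Round 7: pos1(id85) recv 85: ELECTED

Answer: 33,64,81,85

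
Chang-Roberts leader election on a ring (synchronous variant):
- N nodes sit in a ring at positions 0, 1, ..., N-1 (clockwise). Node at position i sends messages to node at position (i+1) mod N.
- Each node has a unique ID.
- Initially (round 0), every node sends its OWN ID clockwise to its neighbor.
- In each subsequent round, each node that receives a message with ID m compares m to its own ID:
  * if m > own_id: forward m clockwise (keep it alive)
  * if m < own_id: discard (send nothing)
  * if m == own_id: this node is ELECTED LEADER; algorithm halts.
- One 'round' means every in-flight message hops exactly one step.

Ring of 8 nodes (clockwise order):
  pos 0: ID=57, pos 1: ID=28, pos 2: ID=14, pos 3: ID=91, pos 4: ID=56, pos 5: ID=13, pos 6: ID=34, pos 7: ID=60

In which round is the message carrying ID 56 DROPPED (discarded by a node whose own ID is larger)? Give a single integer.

Answer: 3

Derivation:
Round 1: pos1(id28) recv 57: fwd; pos2(id14) recv 28: fwd; pos3(id91) recv 14: drop; pos4(id56) recv 91: fwd; pos5(id13) recv 56: fwd; pos6(id34) recv 13: drop; pos7(id60) recv 34: drop; pos0(id57) recv 60: fwd
Round 2: pos2(id14) recv 57: fwd; pos3(id91) recv 28: drop; pos5(id13) recv 91: fwd; pos6(id34) recv 56: fwd; pos1(id28) recv 60: fwd
Round 3: pos3(id91) recv 57: drop; pos6(id34) recv 91: fwd; pos7(id60) recv 56: drop; pos2(id14) recv 60: fwd
Round 4: pos7(id60) recv 91: fwd; pos3(id91) recv 60: drop
Round 5: pos0(id57) recv 91: fwd
Round 6: pos1(id28) recv 91: fwd
Round 7: pos2(id14) recv 91: fwd
Round 8: pos3(id91) recv 91: ELECTED
Message ID 56 originates at pos 4; dropped at pos 7 in round 3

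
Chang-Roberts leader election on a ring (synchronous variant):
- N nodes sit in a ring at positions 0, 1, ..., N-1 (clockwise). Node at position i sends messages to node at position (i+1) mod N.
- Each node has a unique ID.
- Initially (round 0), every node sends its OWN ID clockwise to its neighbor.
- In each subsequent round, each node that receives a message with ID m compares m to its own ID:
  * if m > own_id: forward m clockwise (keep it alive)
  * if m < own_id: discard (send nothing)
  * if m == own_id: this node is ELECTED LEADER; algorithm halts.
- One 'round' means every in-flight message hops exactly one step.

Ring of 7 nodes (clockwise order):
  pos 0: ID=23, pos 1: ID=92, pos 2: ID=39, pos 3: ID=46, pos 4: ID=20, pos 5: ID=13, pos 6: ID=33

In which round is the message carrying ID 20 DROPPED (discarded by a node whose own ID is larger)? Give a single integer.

Round 1: pos1(id92) recv 23: drop; pos2(id39) recv 92: fwd; pos3(id46) recv 39: drop; pos4(id20) recv 46: fwd; pos5(id13) recv 20: fwd; pos6(id33) recv 13: drop; pos0(id23) recv 33: fwd
Round 2: pos3(id46) recv 92: fwd; pos5(id13) recv 46: fwd; pos6(id33) recv 20: drop; pos1(id92) recv 33: drop
Round 3: pos4(id20) recv 92: fwd; pos6(id33) recv 46: fwd
Round 4: pos5(id13) recv 92: fwd; pos0(id23) recv 46: fwd
Round 5: pos6(id33) recv 92: fwd; pos1(id92) recv 46: drop
Round 6: pos0(id23) recv 92: fwd
Round 7: pos1(id92) recv 92: ELECTED
Message ID 20 originates at pos 4; dropped at pos 6 in round 2

Answer: 2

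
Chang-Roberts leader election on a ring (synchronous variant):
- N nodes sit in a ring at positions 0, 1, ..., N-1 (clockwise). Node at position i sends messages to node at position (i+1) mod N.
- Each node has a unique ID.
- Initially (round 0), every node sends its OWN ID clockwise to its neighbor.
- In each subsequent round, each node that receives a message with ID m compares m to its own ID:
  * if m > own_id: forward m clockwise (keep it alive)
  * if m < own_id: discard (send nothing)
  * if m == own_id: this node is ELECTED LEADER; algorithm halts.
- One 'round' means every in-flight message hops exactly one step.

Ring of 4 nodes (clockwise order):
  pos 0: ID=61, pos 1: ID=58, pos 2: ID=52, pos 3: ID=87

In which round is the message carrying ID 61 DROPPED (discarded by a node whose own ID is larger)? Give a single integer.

Answer: 3

Derivation:
Round 1: pos1(id58) recv 61: fwd; pos2(id52) recv 58: fwd; pos3(id87) recv 52: drop; pos0(id61) recv 87: fwd
Round 2: pos2(id52) recv 61: fwd; pos3(id87) recv 58: drop; pos1(id58) recv 87: fwd
Round 3: pos3(id87) recv 61: drop; pos2(id52) recv 87: fwd
Round 4: pos3(id87) recv 87: ELECTED
Message ID 61 originates at pos 0; dropped at pos 3 in round 3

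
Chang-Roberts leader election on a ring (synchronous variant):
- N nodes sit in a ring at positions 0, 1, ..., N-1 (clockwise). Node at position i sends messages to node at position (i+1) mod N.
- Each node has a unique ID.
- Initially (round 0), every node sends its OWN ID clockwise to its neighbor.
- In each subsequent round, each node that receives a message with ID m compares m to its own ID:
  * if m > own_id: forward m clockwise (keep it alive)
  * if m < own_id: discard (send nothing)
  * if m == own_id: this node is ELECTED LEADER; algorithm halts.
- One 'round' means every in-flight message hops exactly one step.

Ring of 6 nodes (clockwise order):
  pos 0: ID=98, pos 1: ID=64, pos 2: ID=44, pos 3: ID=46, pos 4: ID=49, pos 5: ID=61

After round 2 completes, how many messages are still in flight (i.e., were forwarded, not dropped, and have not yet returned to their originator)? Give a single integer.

Answer: 2

Derivation:
Round 1: pos1(id64) recv 98: fwd; pos2(id44) recv 64: fwd; pos3(id46) recv 44: drop; pos4(id49) recv 46: drop; pos5(id61) recv 49: drop; pos0(id98) recv 61: drop
Round 2: pos2(id44) recv 98: fwd; pos3(id46) recv 64: fwd
After round 2: 2 messages still in flight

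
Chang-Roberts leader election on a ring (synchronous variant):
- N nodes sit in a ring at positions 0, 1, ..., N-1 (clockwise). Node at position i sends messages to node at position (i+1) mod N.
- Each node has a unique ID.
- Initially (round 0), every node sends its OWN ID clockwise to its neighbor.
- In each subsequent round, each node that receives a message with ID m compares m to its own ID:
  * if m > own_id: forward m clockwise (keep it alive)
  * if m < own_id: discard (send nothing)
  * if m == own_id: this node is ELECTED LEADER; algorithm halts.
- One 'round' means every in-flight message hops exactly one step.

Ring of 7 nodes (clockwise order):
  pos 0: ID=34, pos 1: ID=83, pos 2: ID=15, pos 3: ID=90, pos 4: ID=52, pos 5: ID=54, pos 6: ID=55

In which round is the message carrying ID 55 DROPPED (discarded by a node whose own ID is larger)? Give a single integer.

Round 1: pos1(id83) recv 34: drop; pos2(id15) recv 83: fwd; pos3(id90) recv 15: drop; pos4(id52) recv 90: fwd; pos5(id54) recv 52: drop; pos6(id55) recv 54: drop; pos0(id34) recv 55: fwd
Round 2: pos3(id90) recv 83: drop; pos5(id54) recv 90: fwd; pos1(id83) recv 55: drop
Round 3: pos6(id55) recv 90: fwd
Round 4: pos0(id34) recv 90: fwd
Round 5: pos1(id83) recv 90: fwd
Round 6: pos2(id15) recv 90: fwd
Round 7: pos3(id90) recv 90: ELECTED
Message ID 55 originates at pos 6; dropped at pos 1 in round 2

Answer: 2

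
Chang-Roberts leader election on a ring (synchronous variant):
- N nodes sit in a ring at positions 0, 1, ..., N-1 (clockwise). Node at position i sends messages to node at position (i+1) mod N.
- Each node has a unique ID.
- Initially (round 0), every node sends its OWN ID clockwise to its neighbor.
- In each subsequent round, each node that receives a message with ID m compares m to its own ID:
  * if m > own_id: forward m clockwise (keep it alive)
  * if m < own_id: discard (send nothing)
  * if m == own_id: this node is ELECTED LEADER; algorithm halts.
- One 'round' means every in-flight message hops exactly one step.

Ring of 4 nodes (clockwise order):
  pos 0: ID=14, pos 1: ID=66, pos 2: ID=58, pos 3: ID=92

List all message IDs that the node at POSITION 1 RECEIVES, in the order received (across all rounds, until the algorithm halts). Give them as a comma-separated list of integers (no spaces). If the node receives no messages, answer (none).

Round 1: pos1(id66) recv 14: drop; pos2(id58) recv 66: fwd; pos3(id92) recv 58: drop; pos0(id14) recv 92: fwd
Round 2: pos3(id92) recv 66: drop; pos1(id66) recv 92: fwd
Round 3: pos2(id58) recv 92: fwd
Round 4: pos3(id92) recv 92: ELECTED

Answer: 14,92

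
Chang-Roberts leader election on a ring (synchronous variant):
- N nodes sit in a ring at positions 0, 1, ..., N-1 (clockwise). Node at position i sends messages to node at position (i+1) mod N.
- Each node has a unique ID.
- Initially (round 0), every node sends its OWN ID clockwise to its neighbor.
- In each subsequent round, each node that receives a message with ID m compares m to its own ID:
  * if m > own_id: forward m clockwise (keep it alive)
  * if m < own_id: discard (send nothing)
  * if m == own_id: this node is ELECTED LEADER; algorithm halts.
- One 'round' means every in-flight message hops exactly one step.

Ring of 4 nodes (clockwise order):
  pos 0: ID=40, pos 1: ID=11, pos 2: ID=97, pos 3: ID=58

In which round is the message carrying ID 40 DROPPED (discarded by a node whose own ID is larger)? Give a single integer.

Round 1: pos1(id11) recv 40: fwd; pos2(id97) recv 11: drop; pos3(id58) recv 97: fwd; pos0(id40) recv 58: fwd
Round 2: pos2(id97) recv 40: drop; pos0(id40) recv 97: fwd; pos1(id11) recv 58: fwd
Round 3: pos1(id11) recv 97: fwd; pos2(id97) recv 58: drop
Round 4: pos2(id97) recv 97: ELECTED
Message ID 40 originates at pos 0; dropped at pos 2 in round 2

Answer: 2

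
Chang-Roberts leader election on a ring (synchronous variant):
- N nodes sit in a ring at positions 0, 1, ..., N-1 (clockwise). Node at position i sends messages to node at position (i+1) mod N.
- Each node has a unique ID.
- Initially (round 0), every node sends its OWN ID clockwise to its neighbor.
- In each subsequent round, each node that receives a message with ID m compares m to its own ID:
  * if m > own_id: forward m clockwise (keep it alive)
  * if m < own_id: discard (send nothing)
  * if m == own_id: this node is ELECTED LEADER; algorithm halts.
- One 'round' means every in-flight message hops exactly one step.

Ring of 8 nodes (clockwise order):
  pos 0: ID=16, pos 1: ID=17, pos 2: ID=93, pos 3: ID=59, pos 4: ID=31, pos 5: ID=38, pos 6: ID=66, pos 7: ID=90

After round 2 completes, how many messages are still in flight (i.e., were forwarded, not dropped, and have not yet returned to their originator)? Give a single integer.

Answer: 3

Derivation:
Round 1: pos1(id17) recv 16: drop; pos2(id93) recv 17: drop; pos3(id59) recv 93: fwd; pos4(id31) recv 59: fwd; pos5(id38) recv 31: drop; pos6(id66) recv 38: drop; pos7(id90) recv 66: drop; pos0(id16) recv 90: fwd
Round 2: pos4(id31) recv 93: fwd; pos5(id38) recv 59: fwd; pos1(id17) recv 90: fwd
After round 2: 3 messages still in flight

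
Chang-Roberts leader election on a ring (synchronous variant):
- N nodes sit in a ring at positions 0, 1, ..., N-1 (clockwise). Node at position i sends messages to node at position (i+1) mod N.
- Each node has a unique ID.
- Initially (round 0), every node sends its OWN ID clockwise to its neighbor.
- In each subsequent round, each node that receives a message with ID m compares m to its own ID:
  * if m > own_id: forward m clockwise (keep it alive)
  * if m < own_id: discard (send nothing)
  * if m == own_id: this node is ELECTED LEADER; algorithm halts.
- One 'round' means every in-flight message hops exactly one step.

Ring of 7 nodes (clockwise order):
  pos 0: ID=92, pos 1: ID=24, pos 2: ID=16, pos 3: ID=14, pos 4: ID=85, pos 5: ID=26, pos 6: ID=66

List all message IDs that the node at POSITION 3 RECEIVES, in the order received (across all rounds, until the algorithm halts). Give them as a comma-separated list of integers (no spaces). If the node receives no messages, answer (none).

Round 1: pos1(id24) recv 92: fwd; pos2(id16) recv 24: fwd; pos3(id14) recv 16: fwd; pos4(id85) recv 14: drop; pos5(id26) recv 85: fwd; pos6(id66) recv 26: drop; pos0(id92) recv 66: drop
Round 2: pos2(id16) recv 92: fwd; pos3(id14) recv 24: fwd; pos4(id85) recv 16: drop; pos6(id66) recv 85: fwd
Round 3: pos3(id14) recv 92: fwd; pos4(id85) recv 24: drop; pos0(id92) recv 85: drop
Round 4: pos4(id85) recv 92: fwd
Round 5: pos5(id26) recv 92: fwd
Round 6: pos6(id66) recv 92: fwd
Round 7: pos0(id92) recv 92: ELECTED

Answer: 16,24,92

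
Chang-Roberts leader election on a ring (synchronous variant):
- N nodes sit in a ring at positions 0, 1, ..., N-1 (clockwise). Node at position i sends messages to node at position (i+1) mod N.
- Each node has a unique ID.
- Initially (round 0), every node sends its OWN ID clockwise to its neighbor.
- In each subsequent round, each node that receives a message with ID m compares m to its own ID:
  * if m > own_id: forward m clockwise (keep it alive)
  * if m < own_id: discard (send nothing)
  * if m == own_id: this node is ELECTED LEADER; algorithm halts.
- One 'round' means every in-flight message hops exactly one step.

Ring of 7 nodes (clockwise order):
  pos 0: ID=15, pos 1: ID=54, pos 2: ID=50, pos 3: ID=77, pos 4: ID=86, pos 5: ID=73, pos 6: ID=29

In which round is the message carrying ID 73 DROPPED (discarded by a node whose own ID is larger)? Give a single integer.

Answer: 5

Derivation:
Round 1: pos1(id54) recv 15: drop; pos2(id50) recv 54: fwd; pos3(id77) recv 50: drop; pos4(id86) recv 77: drop; pos5(id73) recv 86: fwd; pos6(id29) recv 73: fwd; pos0(id15) recv 29: fwd
Round 2: pos3(id77) recv 54: drop; pos6(id29) recv 86: fwd; pos0(id15) recv 73: fwd; pos1(id54) recv 29: drop
Round 3: pos0(id15) recv 86: fwd; pos1(id54) recv 73: fwd
Round 4: pos1(id54) recv 86: fwd; pos2(id50) recv 73: fwd
Round 5: pos2(id50) recv 86: fwd; pos3(id77) recv 73: drop
Round 6: pos3(id77) recv 86: fwd
Round 7: pos4(id86) recv 86: ELECTED
Message ID 73 originates at pos 5; dropped at pos 3 in round 5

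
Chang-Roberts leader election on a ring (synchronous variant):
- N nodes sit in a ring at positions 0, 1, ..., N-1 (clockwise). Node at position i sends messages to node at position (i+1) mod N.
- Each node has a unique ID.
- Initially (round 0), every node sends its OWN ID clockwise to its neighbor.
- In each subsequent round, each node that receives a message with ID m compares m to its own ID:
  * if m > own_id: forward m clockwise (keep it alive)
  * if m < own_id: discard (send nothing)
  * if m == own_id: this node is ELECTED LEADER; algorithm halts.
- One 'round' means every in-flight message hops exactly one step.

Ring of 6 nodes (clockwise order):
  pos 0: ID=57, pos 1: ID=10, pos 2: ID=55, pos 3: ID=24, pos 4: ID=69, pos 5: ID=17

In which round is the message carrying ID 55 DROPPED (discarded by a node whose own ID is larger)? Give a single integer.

Round 1: pos1(id10) recv 57: fwd; pos2(id55) recv 10: drop; pos3(id24) recv 55: fwd; pos4(id69) recv 24: drop; pos5(id17) recv 69: fwd; pos0(id57) recv 17: drop
Round 2: pos2(id55) recv 57: fwd; pos4(id69) recv 55: drop; pos0(id57) recv 69: fwd
Round 3: pos3(id24) recv 57: fwd; pos1(id10) recv 69: fwd
Round 4: pos4(id69) recv 57: drop; pos2(id55) recv 69: fwd
Round 5: pos3(id24) recv 69: fwd
Round 6: pos4(id69) recv 69: ELECTED
Message ID 55 originates at pos 2; dropped at pos 4 in round 2

Answer: 2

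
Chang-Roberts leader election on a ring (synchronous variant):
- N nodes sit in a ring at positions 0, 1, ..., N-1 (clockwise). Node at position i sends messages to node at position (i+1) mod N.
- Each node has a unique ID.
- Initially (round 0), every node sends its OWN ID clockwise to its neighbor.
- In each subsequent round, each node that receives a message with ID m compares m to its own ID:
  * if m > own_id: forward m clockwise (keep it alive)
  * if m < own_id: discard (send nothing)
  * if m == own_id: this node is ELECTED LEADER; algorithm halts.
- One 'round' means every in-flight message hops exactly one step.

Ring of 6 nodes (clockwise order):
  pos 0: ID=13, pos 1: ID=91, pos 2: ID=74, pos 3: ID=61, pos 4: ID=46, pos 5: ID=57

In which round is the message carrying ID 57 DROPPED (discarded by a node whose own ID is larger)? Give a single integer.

Round 1: pos1(id91) recv 13: drop; pos2(id74) recv 91: fwd; pos3(id61) recv 74: fwd; pos4(id46) recv 61: fwd; pos5(id57) recv 46: drop; pos0(id13) recv 57: fwd
Round 2: pos3(id61) recv 91: fwd; pos4(id46) recv 74: fwd; pos5(id57) recv 61: fwd; pos1(id91) recv 57: drop
Round 3: pos4(id46) recv 91: fwd; pos5(id57) recv 74: fwd; pos0(id13) recv 61: fwd
Round 4: pos5(id57) recv 91: fwd; pos0(id13) recv 74: fwd; pos1(id91) recv 61: drop
Round 5: pos0(id13) recv 91: fwd; pos1(id91) recv 74: drop
Round 6: pos1(id91) recv 91: ELECTED
Message ID 57 originates at pos 5; dropped at pos 1 in round 2

Answer: 2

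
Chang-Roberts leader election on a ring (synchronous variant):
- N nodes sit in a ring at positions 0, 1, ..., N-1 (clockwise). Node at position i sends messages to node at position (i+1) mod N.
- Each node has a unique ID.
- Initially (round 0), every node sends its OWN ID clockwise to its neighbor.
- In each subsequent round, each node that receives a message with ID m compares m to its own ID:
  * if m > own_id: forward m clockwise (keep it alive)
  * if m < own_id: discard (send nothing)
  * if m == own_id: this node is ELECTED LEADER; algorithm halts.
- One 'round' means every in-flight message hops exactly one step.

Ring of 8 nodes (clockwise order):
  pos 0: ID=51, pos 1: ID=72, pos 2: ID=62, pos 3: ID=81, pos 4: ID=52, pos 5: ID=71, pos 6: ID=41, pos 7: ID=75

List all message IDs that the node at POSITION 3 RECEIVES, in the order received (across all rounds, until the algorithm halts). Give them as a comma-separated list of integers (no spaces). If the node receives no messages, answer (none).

Round 1: pos1(id72) recv 51: drop; pos2(id62) recv 72: fwd; pos3(id81) recv 62: drop; pos4(id52) recv 81: fwd; pos5(id71) recv 52: drop; pos6(id41) recv 71: fwd; pos7(id75) recv 41: drop; pos0(id51) recv 75: fwd
Round 2: pos3(id81) recv 72: drop; pos5(id71) recv 81: fwd; pos7(id75) recv 71: drop; pos1(id72) recv 75: fwd
Round 3: pos6(id41) recv 81: fwd; pos2(id62) recv 75: fwd
Round 4: pos7(id75) recv 81: fwd; pos3(id81) recv 75: drop
Round 5: pos0(id51) recv 81: fwd
Round 6: pos1(id72) recv 81: fwd
Round 7: pos2(id62) recv 81: fwd
Round 8: pos3(id81) recv 81: ELECTED

Answer: 62,72,75,81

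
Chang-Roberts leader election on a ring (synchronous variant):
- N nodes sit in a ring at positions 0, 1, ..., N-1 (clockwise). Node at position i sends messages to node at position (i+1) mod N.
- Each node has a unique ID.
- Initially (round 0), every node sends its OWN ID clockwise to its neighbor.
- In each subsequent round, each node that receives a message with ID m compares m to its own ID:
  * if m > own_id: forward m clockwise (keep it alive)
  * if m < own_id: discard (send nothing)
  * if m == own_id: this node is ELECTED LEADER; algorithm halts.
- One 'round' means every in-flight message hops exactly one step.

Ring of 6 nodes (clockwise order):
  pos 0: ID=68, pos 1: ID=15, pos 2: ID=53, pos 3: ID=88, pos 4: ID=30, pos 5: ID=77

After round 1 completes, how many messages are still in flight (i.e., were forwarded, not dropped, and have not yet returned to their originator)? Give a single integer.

Answer: 3

Derivation:
Round 1: pos1(id15) recv 68: fwd; pos2(id53) recv 15: drop; pos3(id88) recv 53: drop; pos4(id30) recv 88: fwd; pos5(id77) recv 30: drop; pos0(id68) recv 77: fwd
After round 1: 3 messages still in flight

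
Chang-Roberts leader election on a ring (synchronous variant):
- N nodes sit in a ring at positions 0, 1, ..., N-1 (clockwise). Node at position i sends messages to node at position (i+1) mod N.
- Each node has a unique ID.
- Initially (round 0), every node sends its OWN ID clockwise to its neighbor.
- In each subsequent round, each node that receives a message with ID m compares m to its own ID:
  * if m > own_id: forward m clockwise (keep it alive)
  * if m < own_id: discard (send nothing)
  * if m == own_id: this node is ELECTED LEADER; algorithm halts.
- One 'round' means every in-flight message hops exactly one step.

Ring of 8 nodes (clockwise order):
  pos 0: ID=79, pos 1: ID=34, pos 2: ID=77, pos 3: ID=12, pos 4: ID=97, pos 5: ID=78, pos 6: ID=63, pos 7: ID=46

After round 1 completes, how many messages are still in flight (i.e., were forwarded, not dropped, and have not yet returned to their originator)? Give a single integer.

Round 1: pos1(id34) recv 79: fwd; pos2(id77) recv 34: drop; pos3(id12) recv 77: fwd; pos4(id97) recv 12: drop; pos5(id78) recv 97: fwd; pos6(id63) recv 78: fwd; pos7(id46) recv 63: fwd; pos0(id79) recv 46: drop
After round 1: 5 messages still in flight

Answer: 5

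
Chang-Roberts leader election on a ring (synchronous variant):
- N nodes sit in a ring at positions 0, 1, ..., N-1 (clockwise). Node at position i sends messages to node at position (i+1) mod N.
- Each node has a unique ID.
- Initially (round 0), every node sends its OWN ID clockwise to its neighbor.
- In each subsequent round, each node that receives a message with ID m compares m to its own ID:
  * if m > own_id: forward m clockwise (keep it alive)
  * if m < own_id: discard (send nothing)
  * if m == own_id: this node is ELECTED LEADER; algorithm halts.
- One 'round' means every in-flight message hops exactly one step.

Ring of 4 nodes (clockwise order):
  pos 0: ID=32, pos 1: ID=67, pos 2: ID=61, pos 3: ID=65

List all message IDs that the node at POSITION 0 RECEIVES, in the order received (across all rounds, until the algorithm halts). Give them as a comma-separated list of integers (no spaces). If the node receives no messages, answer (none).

Answer: 65,67

Derivation:
Round 1: pos1(id67) recv 32: drop; pos2(id61) recv 67: fwd; pos3(id65) recv 61: drop; pos0(id32) recv 65: fwd
Round 2: pos3(id65) recv 67: fwd; pos1(id67) recv 65: drop
Round 3: pos0(id32) recv 67: fwd
Round 4: pos1(id67) recv 67: ELECTED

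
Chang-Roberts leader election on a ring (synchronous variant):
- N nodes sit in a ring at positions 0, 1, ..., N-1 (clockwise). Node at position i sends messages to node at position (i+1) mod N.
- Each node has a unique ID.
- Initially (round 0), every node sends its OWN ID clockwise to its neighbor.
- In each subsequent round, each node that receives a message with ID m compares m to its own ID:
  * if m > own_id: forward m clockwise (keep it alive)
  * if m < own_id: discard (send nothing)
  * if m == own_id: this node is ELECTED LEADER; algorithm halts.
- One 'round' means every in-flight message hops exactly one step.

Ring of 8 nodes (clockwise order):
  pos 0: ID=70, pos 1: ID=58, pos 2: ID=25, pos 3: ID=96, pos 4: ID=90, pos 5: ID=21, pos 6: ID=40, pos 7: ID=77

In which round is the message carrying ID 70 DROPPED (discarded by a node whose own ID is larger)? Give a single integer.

Round 1: pos1(id58) recv 70: fwd; pos2(id25) recv 58: fwd; pos3(id96) recv 25: drop; pos4(id90) recv 96: fwd; pos5(id21) recv 90: fwd; pos6(id40) recv 21: drop; pos7(id77) recv 40: drop; pos0(id70) recv 77: fwd
Round 2: pos2(id25) recv 70: fwd; pos3(id96) recv 58: drop; pos5(id21) recv 96: fwd; pos6(id40) recv 90: fwd; pos1(id58) recv 77: fwd
Round 3: pos3(id96) recv 70: drop; pos6(id40) recv 96: fwd; pos7(id77) recv 90: fwd; pos2(id25) recv 77: fwd
Round 4: pos7(id77) recv 96: fwd; pos0(id70) recv 90: fwd; pos3(id96) recv 77: drop
Round 5: pos0(id70) recv 96: fwd; pos1(id58) recv 90: fwd
Round 6: pos1(id58) recv 96: fwd; pos2(id25) recv 90: fwd
Round 7: pos2(id25) recv 96: fwd; pos3(id96) recv 90: drop
Round 8: pos3(id96) recv 96: ELECTED
Message ID 70 originates at pos 0; dropped at pos 3 in round 3

Answer: 3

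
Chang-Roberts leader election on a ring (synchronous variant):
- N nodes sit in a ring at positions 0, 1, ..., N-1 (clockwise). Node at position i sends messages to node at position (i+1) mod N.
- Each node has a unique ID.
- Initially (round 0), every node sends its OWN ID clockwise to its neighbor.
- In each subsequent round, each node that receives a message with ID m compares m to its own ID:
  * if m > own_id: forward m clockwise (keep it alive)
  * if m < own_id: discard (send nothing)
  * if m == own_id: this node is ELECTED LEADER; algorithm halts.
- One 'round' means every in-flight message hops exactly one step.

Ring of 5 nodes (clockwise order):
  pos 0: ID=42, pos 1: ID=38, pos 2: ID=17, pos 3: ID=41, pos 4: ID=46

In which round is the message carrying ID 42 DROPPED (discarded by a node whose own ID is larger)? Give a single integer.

Answer: 4

Derivation:
Round 1: pos1(id38) recv 42: fwd; pos2(id17) recv 38: fwd; pos3(id41) recv 17: drop; pos4(id46) recv 41: drop; pos0(id42) recv 46: fwd
Round 2: pos2(id17) recv 42: fwd; pos3(id41) recv 38: drop; pos1(id38) recv 46: fwd
Round 3: pos3(id41) recv 42: fwd; pos2(id17) recv 46: fwd
Round 4: pos4(id46) recv 42: drop; pos3(id41) recv 46: fwd
Round 5: pos4(id46) recv 46: ELECTED
Message ID 42 originates at pos 0; dropped at pos 4 in round 4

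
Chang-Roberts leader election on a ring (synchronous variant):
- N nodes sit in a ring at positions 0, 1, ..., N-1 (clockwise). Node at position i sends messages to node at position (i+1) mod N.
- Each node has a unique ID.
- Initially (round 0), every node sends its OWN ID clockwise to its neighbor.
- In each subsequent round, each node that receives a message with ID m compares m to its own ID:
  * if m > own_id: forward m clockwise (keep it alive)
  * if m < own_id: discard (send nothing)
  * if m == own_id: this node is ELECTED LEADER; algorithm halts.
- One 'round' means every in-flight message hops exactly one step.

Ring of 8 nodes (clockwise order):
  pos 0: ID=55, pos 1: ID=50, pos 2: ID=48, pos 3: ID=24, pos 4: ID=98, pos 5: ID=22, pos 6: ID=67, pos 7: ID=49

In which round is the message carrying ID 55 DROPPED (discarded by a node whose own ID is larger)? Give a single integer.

Answer: 4

Derivation:
Round 1: pos1(id50) recv 55: fwd; pos2(id48) recv 50: fwd; pos3(id24) recv 48: fwd; pos4(id98) recv 24: drop; pos5(id22) recv 98: fwd; pos6(id67) recv 22: drop; pos7(id49) recv 67: fwd; pos0(id55) recv 49: drop
Round 2: pos2(id48) recv 55: fwd; pos3(id24) recv 50: fwd; pos4(id98) recv 48: drop; pos6(id67) recv 98: fwd; pos0(id55) recv 67: fwd
Round 3: pos3(id24) recv 55: fwd; pos4(id98) recv 50: drop; pos7(id49) recv 98: fwd; pos1(id50) recv 67: fwd
Round 4: pos4(id98) recv 55: drop; pos0(id55) recv 98: fwd; pos2(id48) recv 67: fwd
Round 5: pos1(id50) recv 98: fwd; pos3(id24) recv 67: fwd
Round 6: pos2(id48) recv 98: fwd; pos4(id98) recv 67: drop
Round 7: pos3(id24) recv 98: fwd
Round 8: pos4(id98) recv 98: ELECTED
Message ID 55 originates at pos 0; dropped at pos 4 in round 4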